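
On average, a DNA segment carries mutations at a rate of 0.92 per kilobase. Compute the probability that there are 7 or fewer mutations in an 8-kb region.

0.5452

Over the interval, μ = 0.92 × 8 = 7.36 (an 8-kb region = 8 kilobases).
P(N ≤ 7) = Σ_{j=0}^{7} e^(−μ) μ^j/j! ≈ 0.5452.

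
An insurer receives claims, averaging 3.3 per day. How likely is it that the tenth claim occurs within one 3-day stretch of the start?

Over the interval, μ = 3.3 × 3 = 9.9 (a 3-day stretch = 3 days).
The tenth arrival falls in the interval iff at least 10 events occur there: P(S_10 ≤ t) = P(N ≥ 10) = 1 − P(N ≤ 9) ≈ 0.5295.

0.5295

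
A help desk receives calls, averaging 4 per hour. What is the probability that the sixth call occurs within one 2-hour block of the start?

0.8088

Over the interval, μ = 4 × 2 = 8 (a 2-hour block = 2 hours).
The sixth arrival falls in the interval iff at least 6 events occur there: P(S_6 ≤ t) = P(N ≥ 6) = 1 − P(N ≤ 5) ≈ 0.8088.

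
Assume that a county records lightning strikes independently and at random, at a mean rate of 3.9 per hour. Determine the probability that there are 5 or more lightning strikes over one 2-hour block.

Over the interval, μ = 3.9 × 2 = 7.8 (a 2-hour block = 2 hours).
P(N ≥ 5) = 1 − P(N ≤ 4) = 1 − Σ_{j=0}^{4} e^(−μ) μ^j/j! ≈ 0.8883.

0.8883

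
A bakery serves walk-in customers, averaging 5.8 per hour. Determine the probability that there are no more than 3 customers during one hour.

With mean μ = 5.8 per hour,
P(N ≤ 3) = Σ_{j=0}^{3} e^(−μ) μ^j/j! ≈ 0.1700.

0.1700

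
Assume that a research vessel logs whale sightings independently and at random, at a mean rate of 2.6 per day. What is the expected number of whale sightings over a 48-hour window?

5.2

E[N] = λt = 2.6 × 2 = 5.2 (a 48-hour window = 2 days).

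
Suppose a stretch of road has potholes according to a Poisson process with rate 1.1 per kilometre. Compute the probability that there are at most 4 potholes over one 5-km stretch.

Over the interval, μ = 1.1 × 5 = 5.5 (a 5-km stretch = 5 kilometres).
P(N ≤ 4) = Σ_{j=0}^{4} e^(−μ) μ^j/j! ≈ 0.3575.

0.3575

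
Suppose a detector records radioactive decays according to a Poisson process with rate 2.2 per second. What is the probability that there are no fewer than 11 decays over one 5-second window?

Over the interval, μ = 2.2 × 5 = 11 (a 5-second window = 5 seconds).
P(N ≥ 11) = 1 − P(N ≤ 10) = 1 − Σ_{j=0}^{10} e^(−μ) μ^j/j! ≈ 0.5401.

0.5401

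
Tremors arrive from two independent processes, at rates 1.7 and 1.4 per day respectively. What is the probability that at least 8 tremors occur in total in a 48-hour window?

0.2840

Independent Poisson processes superpose: combined rate λ = 1.7 + 1.4 = 3.1 per day.
Over the interval, μ = 3.1 × 2 = 6.2 (a 48-hour window = 2 days).
P(N ≥ 8) = 1 − P(N ≤ 7) ≈ 0.2840.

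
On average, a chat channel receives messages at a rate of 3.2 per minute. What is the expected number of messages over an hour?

E[N] = λt = 3.2 × 60 = 192 (an hour = 60 minutes).

192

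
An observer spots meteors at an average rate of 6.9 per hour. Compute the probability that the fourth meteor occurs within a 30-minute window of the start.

Over the interval, μ = 6.9 × 0.5 = 3.45 (a 30-minute window = 0.5 hours).
The fourth arrival falls in the interval iff at least 4 events occur there: P(S_4 ≤ t) = P(N ≥ 4) = 1 − P(N ≤ 3) ≈ 0.4525.

0.4525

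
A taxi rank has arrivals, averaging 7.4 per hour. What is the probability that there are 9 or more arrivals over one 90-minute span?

Over the interval, μ = 7.4 × 1.5 = 11.1 (a 90-minute span = 1.5 hours).
P(N ≥ 9) = 1 − P(N ≤ 8) = 1 − Σ_{j=0}^{8} e^(−μ) μ^j/j! ≈ 0.7768.

0.7768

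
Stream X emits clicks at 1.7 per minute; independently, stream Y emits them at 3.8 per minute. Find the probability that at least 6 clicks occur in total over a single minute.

Independent Poisson processes superpose: combined rate λ = 1.7 + 3.8 = 5.5 per minute.
So μ = 5.5.
P(N ≥ 6) = 1 − P(N ≤ 5) ≈ 0.4711.

0.4711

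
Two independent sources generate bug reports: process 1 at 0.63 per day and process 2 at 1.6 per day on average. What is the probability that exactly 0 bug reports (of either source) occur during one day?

Independent Poisson processes superpose: combined rate λ = 0.63 + 1.6 = 2.23 per day.
So μ = 2.23.
P(N = 0) = e^(−2.23) · 2.23^0/0! ≈ 0.1075.

0.1075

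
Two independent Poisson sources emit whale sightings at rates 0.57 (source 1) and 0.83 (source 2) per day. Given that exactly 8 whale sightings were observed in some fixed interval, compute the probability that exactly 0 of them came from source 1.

0.0153

Given the total, each event is independently from source 1 with probability p = λ_1/(λ_1+λ_2) = 0.57/1.4 ≈ 0.4071.
So K ~ Binomial(8, 0.57/1.4): P(K = 0) = C(8,0) · (0.57/1.4)^0 · (0.83/1.4)^8 ≈ 0.0153.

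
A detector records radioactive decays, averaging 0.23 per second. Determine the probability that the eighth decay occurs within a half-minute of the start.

0.3864

Over the interval, μ = 0.23 × 30 = 6.9 (a half-minute = 30 seconds).
The eighth arrival falls in the interval iff at least 8 events occur there: P(S_8 ≤ t) = P(N ≥ 8) = 1 − P(N ≤ 7) ≈ 0.3864.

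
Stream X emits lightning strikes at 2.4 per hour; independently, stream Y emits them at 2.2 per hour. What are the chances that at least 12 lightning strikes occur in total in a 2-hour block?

0.2168

Independent Poisson processes superpose: combined rate λ = 2.4 + 2.2 = 4.6 per hour.
Over the interval, μ = 4.6 × 2 = 9.2 (a 2-hour block = 2 hours).
P(N ≥ 12) = 1 − P(N ≤ 11) ≈ 0.2168.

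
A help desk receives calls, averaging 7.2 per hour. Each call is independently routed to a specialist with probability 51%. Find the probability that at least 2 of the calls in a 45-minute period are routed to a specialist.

Thinning: the calls that are routed to a specialist themselves form a Poisson process with rate 0.51 × 7.2 = 3.672 per hour.
Over the interval, μ = 3.672 × 0.75 = 2.754 (a 45-minute period = 0.75 hours).
P(N ≥ 2) = 1 − P(N ≤ 1) ≈ 0.7610.

0.7610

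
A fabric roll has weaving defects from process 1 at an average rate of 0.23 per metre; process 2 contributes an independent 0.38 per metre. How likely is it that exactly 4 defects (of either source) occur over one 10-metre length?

0.1294

Independent Poisson processes superpose: combined rate λ = 0.23 + 0.38 = 0.61 per metre.
Over the interval, μ = 0.61 × 10 = 6.1 (a 10-metre length = 10 metres).
P(N = 4) = e^(−6.1) · 6.1^4/4! ≈ 0.1294.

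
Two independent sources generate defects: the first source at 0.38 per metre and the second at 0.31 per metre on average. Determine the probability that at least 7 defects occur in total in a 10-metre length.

Independent Poisson processes superpose: combined rate λ = 0.38 + 0.31 = 0.69 per metre.
Over the interval, μ = 0.69 × 10 = 6.9 (a 10-metre length = 10 metres).
P(N ≥ 7) = 1 − P(N ≤ 6) ≈ 0.5353.

0.5353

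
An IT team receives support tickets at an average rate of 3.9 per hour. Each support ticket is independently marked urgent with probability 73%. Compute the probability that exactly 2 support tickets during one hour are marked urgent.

0.2351

Thinning: the support tickets that are marked urgent themselves form a Poisson process with rate 0.73 × 3.9 = 2.847 per hour.
So μ = 2.847.
P(N = 2) = e^(−2.847) · 2.847^2/2! ≈ 0.2351.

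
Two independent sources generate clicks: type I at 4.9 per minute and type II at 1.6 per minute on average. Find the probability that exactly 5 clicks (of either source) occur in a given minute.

0.1454

Independent Poisson processes superpose: combined rate λ = 4.9 + 1.6 = 6.5 per minute.
So μ = 6.5.
P(N = 5) = e^(−6.5) · 6.5^5/5! ≈ 0.1454.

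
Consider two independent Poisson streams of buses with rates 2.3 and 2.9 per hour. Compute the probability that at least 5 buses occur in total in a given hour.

Independent Poisson processes superpose: combined rate λ = 2.3 + 2.9 = 5.2 per hour.
So μ = 5.2.
P(N ≥ 5) = 1 − P(N ≤ 4) ≈ 0.5939.

0.5939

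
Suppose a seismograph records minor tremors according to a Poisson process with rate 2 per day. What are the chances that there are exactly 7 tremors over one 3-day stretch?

0.1377

Over the interval, μ = 2 × 3 = 6 (a 3-day stretch = 3 days).
P(N = 7) = e^(−μ) μ^7/7! = e^(−6) · 6^7/5040 ≈ 0.1377.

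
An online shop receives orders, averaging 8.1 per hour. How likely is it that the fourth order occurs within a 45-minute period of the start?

Over the interval, μ = 8.1 × 0.75 = 6.075 (a 45-minute period = 0.75 hours).
The fourth arrival falls in the interval iff at least 4 events occur there: P(S_4 ≤ t) = P(N ≥ 4) = 1 − P(N ≤ 3) ≈ 0.8554.

0.8554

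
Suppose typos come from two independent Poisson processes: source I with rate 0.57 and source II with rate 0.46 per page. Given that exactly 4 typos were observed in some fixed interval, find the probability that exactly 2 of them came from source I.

0.3665

Given the total, each event is independently from source I with probability p = λ_I/(λ_I+λ_II) = 0.57/1.03 ≈ 0.5534.
So K ~ Binomial(4, 0.57/1.03): P(K = 2) = C(4,2) · (0.57/1.03)^2 · (0.46/1.03)^2 ≈ 0.3665.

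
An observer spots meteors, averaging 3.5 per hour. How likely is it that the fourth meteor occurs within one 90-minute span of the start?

Over the interval, μ = 3.5 × 1.5 = 5.25 (a 90-minute span = 1.5 hours).
The fourth arrival falls in the interval iff at least 4 events occur there: P(S_4 ≤ t) = P(N ≥ 4) = 1 − P(N ≤ 3) ≈ 0.7683.

0.7683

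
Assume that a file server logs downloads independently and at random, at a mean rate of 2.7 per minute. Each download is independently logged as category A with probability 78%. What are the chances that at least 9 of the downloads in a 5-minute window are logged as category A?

Thinning: the downloads that are logged as category A themselves form a Poisson process with rate 0.78 × 2.7 = 2.106 per minute.
Over the interval, μ = 2.106 × 5 = 10.53 (a 5-minute window = 5 minutes).
P(N ≥ 9) = 1 − P(N ≤ 8) ≈ 0.7236.

0.7236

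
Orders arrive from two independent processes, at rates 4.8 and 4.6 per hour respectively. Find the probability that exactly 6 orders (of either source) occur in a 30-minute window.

Independent Poisson processes superpose: combined rate λ = 4.8 + 4.6 = 9.4 per hour.
Over the interval, μ = 9.4 × 0.5 = 4.7 (a 30-minute window = 0.5 hours).
P(N = 6) = e^(−4.7) · 4.7^6/6! ≈ 0.1362.

0.1362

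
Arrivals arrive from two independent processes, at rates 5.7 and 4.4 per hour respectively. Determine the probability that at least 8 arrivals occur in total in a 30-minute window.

0.1386

Independent Poisson processes superpose: combined rate λ = 5.7 + 4.4 = 10.1 per hour.
Over the interval, μ = 10.1 × 0.5 = 5.05 (a 30-minute window = 0.5 hours).
P(N ≥ 8) = 1 − P(N ≤ 7) ≈ 0.1386.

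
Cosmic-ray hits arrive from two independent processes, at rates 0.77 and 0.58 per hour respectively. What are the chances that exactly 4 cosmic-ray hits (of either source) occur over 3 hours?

Independent Poisson processes superpose: combined rate λ = 0.77 + 0.58 = 1.35 per hour.
Over the interval, μ = 1.35 × 3 = 4.05 (3 hours).
P(N = 4) = e^(−4.05) · 4.05^4/4! ≈ 0.1953.

0.1953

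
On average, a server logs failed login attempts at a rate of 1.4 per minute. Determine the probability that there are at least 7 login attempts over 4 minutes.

Over the interval, μ = 1.4 × 4 = 5.6 (4 minutes).
P(N ≥ 7) = 1 − P(N ≤ 6) = 1 − Σ_{j=0}^{6} e^(−μ) μ^j/j! ≈ 0.3297.

0.3297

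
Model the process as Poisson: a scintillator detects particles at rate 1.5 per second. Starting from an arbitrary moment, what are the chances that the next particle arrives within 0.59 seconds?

0.5873

Inter-arrival times are exponential with rate λ = 1.5 per second.
P(T ≤ 0.59) = 1 − e^(−λt) = 1 − e^(−1.5 × 0.59) = 1 − e^(−0.885) ≈ 0.5873.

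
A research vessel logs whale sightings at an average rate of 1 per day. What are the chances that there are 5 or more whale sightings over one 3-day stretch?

Over the interval, μ = 1 × 3 = 3 (a 3-day stretch = 3 days).
P(N ≥ 5) = 1 − P(N ≤ 4) = 1 − Σ_{j=0}^{4} e^(−μ) μ^j/j! ≈ 0.1847.

0.1847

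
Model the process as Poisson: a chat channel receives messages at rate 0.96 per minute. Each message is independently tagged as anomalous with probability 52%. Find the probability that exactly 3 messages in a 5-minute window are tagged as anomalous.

0.2136

Thinning: the messages that are tagged as anomalous themselves form a Poisson process with rate 0.52 × 0.96 = 0.4992 per minute.
Over the interval, μ = 0.4992 × 5 = 2.496 (a 5-minute window = 5 minutes).
P(N = 3) = e^(−2.496) · 2.496^3/3! ≈ 0.2136.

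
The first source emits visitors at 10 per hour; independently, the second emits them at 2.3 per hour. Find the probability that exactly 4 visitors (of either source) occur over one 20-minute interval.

0.1951

Independent Poisson processes superpose: combined rate λ = 10 + 2.3 = 12.3 per hour.
Over the interval, μ = 12.3 × 1/3 = 4.1 (a 20-minute interval = 1/3 hours).
P(N = 4) = e^(−4.1) · 4.1^4/4! ≈ 0.1951.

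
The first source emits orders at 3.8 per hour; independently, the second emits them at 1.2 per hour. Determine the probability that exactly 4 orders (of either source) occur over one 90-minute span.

0.0729

Independent Poisson processes superpose: combined rate λ = 3.8 + 1.2 = 5 per hour.
Over the interval, μ = 5 × 1.5 = 7.5 (a 90-minute span = 1.5 hours).
P(N = 4) = e^(−7.5) · 7.5^4/4! ≈ 0.0729.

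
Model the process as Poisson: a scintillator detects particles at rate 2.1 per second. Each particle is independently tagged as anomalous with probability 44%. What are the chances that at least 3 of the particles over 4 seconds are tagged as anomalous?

Thinning: the particles that are tagged as anomalous themselves form a Poisson process with rate 0.44 × 2.1 = 0.924 per second.
Over the interval, μ = 0.924 × 4 = 3.696 (4 seconds).
P(N ≥ 3) = 1 − P(N ≤ 2) ≈ 0.7139.

0.7139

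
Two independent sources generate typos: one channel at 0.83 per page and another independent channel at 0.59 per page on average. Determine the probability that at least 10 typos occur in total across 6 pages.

Independent Poisson processes superpose: combined rate λ = 0.83 + 0.59 = 1.42 per page.
Over the interval, μ = 1.42 × 6 = 8.52 (6 pages).
P(N ≥ 10) = 1 − P(N ≤ 9) ≈ 0.3496.

0.3496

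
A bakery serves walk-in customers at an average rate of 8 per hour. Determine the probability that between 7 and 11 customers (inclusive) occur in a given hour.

0.5747

With mean μ = 8 per hour,
P(7 ≤ N ≤ 11) = Σ_{j=7}^{11} e^(−8) · 8^j/j! ≈ 0.5747.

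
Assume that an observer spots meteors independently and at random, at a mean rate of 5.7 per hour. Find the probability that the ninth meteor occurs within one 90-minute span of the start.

Over the interval, μ = 5.7 × 1.5 = 8.55 (a 90-minute span = 1.5 hours).
The ninth arrival falls in the interval iff at least 9 events occur there: P(S_9 ≤ t) = P(N ≥ 9) = 1 − P(N ≤ 8) ≈ 0.4838.

0.4838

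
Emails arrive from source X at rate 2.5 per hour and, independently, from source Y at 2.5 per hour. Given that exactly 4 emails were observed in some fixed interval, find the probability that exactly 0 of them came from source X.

0.0625

Given the total, each event is independently from source X with probability p = λ_X/(λ_X+λ_Y) = 2.5/5 = 0.5000.
So K ~ Binomial(4, 2.5/5): P(K = 0) = C(4,0) · (2.5/5)^0 · (2.5/5)^4 ≈ 0.0625.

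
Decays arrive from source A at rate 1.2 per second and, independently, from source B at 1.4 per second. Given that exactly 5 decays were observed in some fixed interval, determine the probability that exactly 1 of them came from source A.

0.1940

Given the total, each event is independently from source A with probability p = λ_A/(λ_A+λ_B) = 1.2/2.6 ≈ 0.4615.
So K ~ Binomial(5, 1.2/2.6): P(K = 1) = C(5,1) · (1.2/2.6)^1 · (1.4/2.6)^4 ≈ 0.1940.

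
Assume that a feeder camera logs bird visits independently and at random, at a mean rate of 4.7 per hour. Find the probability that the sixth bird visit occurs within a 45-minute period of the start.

0.1457

Over the interval, μ = 4.7 × 0.75 = 3.525 (a 45-minute period = 0.75 hours).
The sixth arrival falls in the interval iff at least 6 events occur there: P(S_6 ≤ t) = P(N ≥ 6) = 1 − P(N ≤ 5) ≈ 0.1457.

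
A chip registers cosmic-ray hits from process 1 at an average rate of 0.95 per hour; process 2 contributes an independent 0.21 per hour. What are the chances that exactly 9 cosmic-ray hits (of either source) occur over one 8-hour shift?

0.1312

Independent Poisson processes superpose: combined rate λ = 0.95 + 0.21 = 1.16 per hour.
Over the interval, μ = 1.16 × 8 = 9.28 (an 8-hour shift = 8 hours).
P(N = 9) = e^(−9.28) · 9.28^9/9! ≈ 0.1312.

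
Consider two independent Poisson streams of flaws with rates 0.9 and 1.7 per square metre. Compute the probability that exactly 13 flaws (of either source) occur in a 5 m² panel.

Independent Poisson processes superpose: combined rate λ = 0.9 + 1.7 = 2.6 per square metre.
Over the interval, μ = 2.6 × 5 = 13 (a 5 m² panel = 5 square metres).
P(N = 13) = e^(−13) · 13^13/13! ≈ 0.1099.

0.1099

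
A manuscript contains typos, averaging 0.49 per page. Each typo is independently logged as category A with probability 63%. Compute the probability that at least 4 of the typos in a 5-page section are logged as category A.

Thinning: the typos that are logged as category A themselves form a Poisson process with rate 0.63 × 0.49 = 0.3087 per page.
Over the interval, μ = 0.3087 × 5 = 1.5435 (a 5-page section = 5 pages).
P(N ≥ 4) = 1 − P(N ≤ 3) ≈ 0.0712.

0.0712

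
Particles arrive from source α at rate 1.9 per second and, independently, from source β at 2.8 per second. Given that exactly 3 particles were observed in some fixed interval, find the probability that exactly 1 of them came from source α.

Given the total, each event is independently from source α with probability p = λ_α/(λ_α+λ_β) = 1.9/4.7 ≈ 0.4043.
So K ~ Binomial(3, 1.9/4.7): P(K = 1) = C(3,1) · (1.9/4.7)^1 · (2.8/4.7)^2 ≈ 0.4304.

0.4304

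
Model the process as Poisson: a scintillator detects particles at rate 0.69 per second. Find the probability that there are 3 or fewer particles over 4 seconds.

Over the interval, μ = 0.69 × 4 = 2.76 (4 seconds).
P(N ≤ 3) = Σ_{j=0}^{3} e^(−μ) μ^j/j! ≈ 0.7008.

0.7008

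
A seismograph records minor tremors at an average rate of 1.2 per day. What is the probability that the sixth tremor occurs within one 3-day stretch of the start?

0.1559

Over the interval, μ = 1.2 × 3 = 3.6 (a 3-day stretch = 3 days).
The sixth arrival falls in the interval iff at least 6 events occur there: P(S_6 ≤ t) = P(N ≥ 6) = 1 − P(N ≤ 5) ≈ 0.1559.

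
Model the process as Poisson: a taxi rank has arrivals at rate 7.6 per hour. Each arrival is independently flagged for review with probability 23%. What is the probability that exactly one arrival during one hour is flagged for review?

Thinning: the arrivals that are flagged for review themselves form a Poisson process with rate 0.23 × 7.6 = 1.748 per hour.
So μ = 1.748.
P(N = 1) = e^(−1.748) · 1.748^1/1! ≈ 0.3044.

0.3044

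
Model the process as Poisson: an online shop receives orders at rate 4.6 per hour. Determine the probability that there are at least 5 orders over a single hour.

0.4868

With mean μ = 4.6 per hour,
P(N ≥ 5) = 1 − P(N ≤ 4) = 1 − Σ_{j=0}^{4} e^(−μ) μ^j/j! ≈ 0.4868.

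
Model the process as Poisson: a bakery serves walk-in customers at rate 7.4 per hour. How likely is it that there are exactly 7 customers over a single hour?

0.1474

With mean μ = 7.4 per hour,
P(N = 7) = e^(−μ) μ^7/7! = e^(−7.4) · 7.4^7/5040 ≈ 0.1474.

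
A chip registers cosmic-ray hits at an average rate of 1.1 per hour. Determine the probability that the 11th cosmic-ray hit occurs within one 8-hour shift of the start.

0.2706

Over the interval, μ = 1.1 × 8 = 8.8 (an 8-hour shift = 8 hours).
The 11th arrival falls in the interval iff at least 11 events occur there: P(S_11 ≤ t) = P(N ≥ 11) = 1 − P(N ≤ 10) ≈ 0.2706.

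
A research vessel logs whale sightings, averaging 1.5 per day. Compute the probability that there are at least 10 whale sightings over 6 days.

0.4126

Over the interval, μ = 1.5 × 6 = 9 (6 days).
P(N ≥ 10) = 1 − P(N ≤ 9) = 1 − Σ_{j=0}^{9} e^(−μ) μ^j/j! ≈ 0.4126.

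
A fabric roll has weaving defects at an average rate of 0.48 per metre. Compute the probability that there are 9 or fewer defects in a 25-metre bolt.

Over the interval, μ = 0.48 × 25 = 12 (a 25-metre bolt = 25 metres).
P(N ≤ 9) = Σ_{j=0}^{9} e^(−μ) μ^j/j! ≈ 0.2424.

0.2424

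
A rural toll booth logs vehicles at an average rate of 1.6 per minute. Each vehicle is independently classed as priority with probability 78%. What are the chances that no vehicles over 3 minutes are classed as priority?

0.0237

Thinning: the vehicles that are classed as priority themselves form a Poisson process with rate 0.78 × 1.6 = 1.248 per minute.
Over the interval, μ = 1.248 × 3 = 3.744 (3 minutes).
P(N = 0) = e^(−3.744) · 3.744^0/0! ≈ 0.0237.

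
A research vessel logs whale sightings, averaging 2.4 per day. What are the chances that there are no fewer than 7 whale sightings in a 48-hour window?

Over the interval, μ = 2.4 × 2 = 4.8 (a 48-hour window = 2 days).
P(N ≥ 7) = 1 − P(N ≤ 6) = 1 − Σ_{j=0}^{6} e^(−μ) μ^j/j! ≈ 0.2092.

0.2092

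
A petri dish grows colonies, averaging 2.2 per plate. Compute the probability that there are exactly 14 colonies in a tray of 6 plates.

0.1035

Over the interval, μ = 2.2 × 6 = 13.2 (a tray of 6 plates = 6 plates).
P(N = 14) = e^(−μ) μ^14/14! = e^(−13.2) · 13.2^14/87178291200 ≈ 0.1035.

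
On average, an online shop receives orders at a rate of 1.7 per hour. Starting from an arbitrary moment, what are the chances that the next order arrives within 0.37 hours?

0.4669

Inter-arrival times are exponential with rate λ = 1.7 per hour.
P(T ≤ 0.37) = 1 − e^(−λt) = 1 − e^(−1.7 × 0.37) = 1 − e^(−0.629) ≈ 0.4669.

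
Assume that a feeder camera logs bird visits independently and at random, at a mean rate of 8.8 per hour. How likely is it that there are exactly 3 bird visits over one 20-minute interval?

Over the interval, μ = 8.8 × 1/3 ≈ 2.93333 (a 20-minute interval = 1/3 hours).
P(N = 3) = e^(−μ) μ^3/3! = e^(−2.93333) · 2.93333^3/6 ≈ 0.2239.

0.2239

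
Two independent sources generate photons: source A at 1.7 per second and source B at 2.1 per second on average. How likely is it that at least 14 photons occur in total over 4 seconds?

Independent Poisson processes superpose: combined rate λ = 1.7 + 2.1 = 3.8 per second.
Over the interval, μ = 3.8 × 4 = 15.2 (4 seconds).
P(N ≥ 14) = 1 − P(N ≤ 13) ≈ 0.6556.

0.6556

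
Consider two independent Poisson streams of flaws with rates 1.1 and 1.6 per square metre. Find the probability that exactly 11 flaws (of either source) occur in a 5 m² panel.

0.0932

Independent Poisson processes superpose: combined rate λ = 1.1 + 1.6 = 2.7 per square metre.
Over the interval, μ = 2.7 × 5 = 13.5 (a 5 m² panel = 5 square metres).
P(N = 11) = e^(−13.5) · 13.5^11/11! ≈ 0.0932.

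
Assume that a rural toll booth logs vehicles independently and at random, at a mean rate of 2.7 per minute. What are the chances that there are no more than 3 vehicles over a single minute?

With mean μ = 2.7 per minute,
P(N ≤ 3) = Σ_{j=0}^{3} e^(−μ) μ^j/j! ≈ 0.7141.

0.7141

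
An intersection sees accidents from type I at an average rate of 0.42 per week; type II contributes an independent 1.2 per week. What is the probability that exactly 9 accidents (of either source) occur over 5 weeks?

Independent Poisson processes superpose: combined rate λ = 0.42 + 1.2 = 1.62 per week.
Over the interval, μ = 1.62 × 5 = 8.1 (5 weeks).
P(N = 9) = e^(−8.1) · 8.1^9/9! ≈ 0.1256.

0.1256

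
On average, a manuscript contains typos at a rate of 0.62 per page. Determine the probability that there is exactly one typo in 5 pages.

Over the interval, μ = 0.62 × 5 = 3.1 (5 pages).
P(N = 1) = e^(−μ) μ^1/1! = e^(−3.1) · 3.1^1/1 ≈ 0.1397.

0.1397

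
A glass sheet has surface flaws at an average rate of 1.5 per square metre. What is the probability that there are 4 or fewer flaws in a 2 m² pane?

0.8153

Over the interval, μ = 1.5 × 2 = 3 (a 2 m² pane = 2 square metres).
P(N ≤ 4) = Σ_{j=0}^{4} e^(−μ) μ^j/j! ≈ 0.8153.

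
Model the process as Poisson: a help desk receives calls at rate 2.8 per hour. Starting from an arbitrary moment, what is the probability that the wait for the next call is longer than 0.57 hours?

0.2027

The wait for the next event is exponential with rate λ = 2.8 per hour.
P(T > 0.57) = e^(−λt) = e^(−2.8 × 0.57) = e^(−1.596) ≈ 0.2027.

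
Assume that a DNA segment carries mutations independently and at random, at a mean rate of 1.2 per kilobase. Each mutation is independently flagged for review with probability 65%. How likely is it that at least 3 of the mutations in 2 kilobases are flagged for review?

0.2064

Thinning: the mutations that are flagged for review themselves form a Poisson process with rate 0.65 × 1.2 = 0.78 per kilobase.
Over the interval, μ = 0.78 × 2 = 1.56 (2 kilobases).
P(N ≥ 3) = 1 − P(N ≤ 2) ≈ 0.2064.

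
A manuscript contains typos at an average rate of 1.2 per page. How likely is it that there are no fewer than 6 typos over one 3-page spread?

0.1559

Over the interval, μ = 1.2 × 3 = 3.6 (a 3-page spread = 3 pages).
P(N ≥ 6) = 1 − P(N ≤ 5) = 1 − Σ_{j=0}^{5} e^(−μ) μ^j/j! ≈ 0.1559.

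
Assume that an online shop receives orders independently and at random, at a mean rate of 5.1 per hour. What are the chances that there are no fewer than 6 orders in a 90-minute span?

0.7746

Over the interval, μ = 5.1 × 1.5 = 7.65 (a 90-minute span = 1.5 hours).
P(N ≥ 6) = 1 − P(N ≤ 5) = 1 − Σ_{j=0}^{5} e^(−μ) μ^j/j! ≈ 0.7746.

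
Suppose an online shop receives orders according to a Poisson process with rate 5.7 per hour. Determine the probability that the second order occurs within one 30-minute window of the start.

Over the interval, μ = 5.7 × 0.5 = 2.85 (a 30-minute window = 0.5 hours).
The second arrival falls in the interval iff at least 2 events occur there: P(S_2 ≤ t) = P(N ≥ 2) = 1 − P(N ≤ 1) ≈ 0.7773.

0.7773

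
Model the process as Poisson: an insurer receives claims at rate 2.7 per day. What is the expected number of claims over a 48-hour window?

5.4

E[N] = λt = 2.7 × 2 = 5.4 (a 48-hour window = 2 days).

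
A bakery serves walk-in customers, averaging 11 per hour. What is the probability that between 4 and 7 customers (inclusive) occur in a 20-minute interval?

Over the interval, μ = 11 × 1/3 ≈ 3.66667 (a 20-minute interval = 1/3 hours).
P(4 ≤ N ≤ 7) = Σ_{j=4}^{7} e^(−3.66667) · 3.66667^j/j! ≈ 0.4652.

0.4652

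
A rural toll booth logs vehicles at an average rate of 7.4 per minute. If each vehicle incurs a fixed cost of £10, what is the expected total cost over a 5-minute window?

E[N] = 7.4 × 5 = 37 (a 5-minute window = 5 minutes); E[cost] = 37 × £10 = £370.

£370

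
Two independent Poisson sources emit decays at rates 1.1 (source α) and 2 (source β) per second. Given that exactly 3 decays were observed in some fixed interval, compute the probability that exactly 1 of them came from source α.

0.4431

Given the total, each event is independently from source α with probability p = λ_α/(λ_α+λ_β) = 1.1/3.1 ≈ 0.3548.
So K ~ Binomial(3, 1.1/3.1): P(K = 1) = C(3,1) · (1.1/3.1)^1 · (2/3.1)^2 ≈ 0.4431.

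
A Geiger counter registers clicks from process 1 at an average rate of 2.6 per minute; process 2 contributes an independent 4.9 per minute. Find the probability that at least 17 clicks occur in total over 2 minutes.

0.3359

Independent Poisson processes superpose: combined rate λ = 2.6 + 4.9 = 7.5 per minute.
Over the interval, μ = 7.5 × 2 = 15 (2 minutes).
P(N ≥ 17) = 1 − P(N ≤ 16) ≈ 0.3359.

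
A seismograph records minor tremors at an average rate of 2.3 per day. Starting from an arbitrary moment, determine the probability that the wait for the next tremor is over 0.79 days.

The wait for the next event is exponential with rate λ = 2.3 per day.
P(T > 0.79) = e^(−λt) = e^(−2.3 × 0.79) = e^(−1.817) ≈ 0.1625.

0.1625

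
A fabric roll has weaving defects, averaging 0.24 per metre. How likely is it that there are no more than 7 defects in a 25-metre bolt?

Over the interval, μ = 0.24 × 25 = 6 (a 25-metre bolt = 25 metres).
P(N ≤ 7) = Σ_{j=0}^{7} e^(−μ) μ^j/j! ≈ 0.7440.

0.7440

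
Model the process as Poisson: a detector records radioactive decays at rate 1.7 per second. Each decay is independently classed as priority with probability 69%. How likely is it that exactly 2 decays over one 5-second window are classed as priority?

Thinning: the decays that are classed as priority themselves form a Poisson process with rate 0.69 × 1.7 = 1.173 per second.
Over the interval, μ = 1.173 × 5 = 5.865 (a 5-second window = 5 seconds).
P(N = 2) = e^(−5.865) · 5.865^2/2! ≈ 0.0488.

0.0488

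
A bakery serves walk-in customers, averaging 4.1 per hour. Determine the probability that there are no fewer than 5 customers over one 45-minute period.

Over the interval, μ = 4.1 × 0.75 = 3.075 (a 45-minute period = 0.75 hours).
P(N ≥ 5) = 1 − P(N ≤ 4) = 1 − Σ_{j=0}^{4} e^(−μ) μ^j/j! ≈ 0.1975.

0.1975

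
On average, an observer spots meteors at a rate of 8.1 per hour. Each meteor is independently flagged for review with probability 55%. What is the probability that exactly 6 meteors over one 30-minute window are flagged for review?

0.0183

Thinning: the meteors that are flagged for review themselves form a Poisson process with rate 0.55 × 8.1 = 4.455 per hour.
Over the interval, μ = 4.455 × 0.5 = 2.2275 (a 30-minute window = 0.5 hours).
P(N = 6) = e^(−2.2275) · 2.2275^6/6! ≈ 0.0183.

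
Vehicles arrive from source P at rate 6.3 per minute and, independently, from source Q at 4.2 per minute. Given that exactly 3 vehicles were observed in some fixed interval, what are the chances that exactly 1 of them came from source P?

0.2880

Given the total, each event is independently from source P with probability p = λ_P/(λ_P+λ_Q) = 6.3/10.5 = 0.6000.
So K ~ Binomial(3, 6.3/10.5): P(K = 1) = C(3,1) · (6.3/10.5)^1 · (4.2/10.5)^2 ≈ 0.2880.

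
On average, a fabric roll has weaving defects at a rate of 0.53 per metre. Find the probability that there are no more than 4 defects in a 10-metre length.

Over the interval, μ = 0.53 × 10 = 5.3 (a 10-metre length = 10 metres).
P(N ≤ 4) = Σ_{j=0}^{4} e^(−μ) μ^j/j! ≈ 0.3895.

0.3895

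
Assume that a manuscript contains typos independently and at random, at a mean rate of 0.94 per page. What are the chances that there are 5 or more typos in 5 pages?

0.5054

Over the interval, μ = 0.94 × 5 = 4.7 (5 pages).
P(N ≥ 5) = 1 − P(N ≤ 4) = 1 − Σ_{j=0}^{4} e^(−μ) μ^j/j! ≈ 0.5054.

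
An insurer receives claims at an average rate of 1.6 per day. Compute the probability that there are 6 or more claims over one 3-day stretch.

Over the interval, μ = 1.6 × 3 = 4.8 (a 3-day stretch = 3 days).
P(N ≥ 6) = 1 − P(N ≤ 5) = 1 − Σ_{j=0}^{5} e^(−μ) μ^j/j! ≈ 0.3490.

0.3490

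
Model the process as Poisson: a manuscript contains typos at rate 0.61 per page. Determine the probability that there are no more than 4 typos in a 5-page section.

Over the interval, μ = 0.61 × 5 = 3.05 (a 5-page section = 5 pages).
P(N ≤ 4) = Σ_{j=0}^{4} e^(−μ) μ^j/j! ≈ 0.8068.

0.8068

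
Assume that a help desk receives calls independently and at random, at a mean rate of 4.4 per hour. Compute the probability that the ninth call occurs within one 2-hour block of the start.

Over the interval, μ = 4.4 × 2 = 8.8 (a 2-hour block = 2 hours).
The ninth arrival falls in the interval iff at least 9 events occur there: P(S_9 ≤ t) = P(N ≥ 9) = 1 − P(N ≤ 8) ≈ 0.5177.

0.5177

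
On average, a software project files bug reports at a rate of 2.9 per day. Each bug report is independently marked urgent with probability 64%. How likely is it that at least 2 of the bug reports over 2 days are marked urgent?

0.8849

Thinning: the bug reports that are marked urgent themselves form a Poisson process with rate 0.64 × 2.9 = 1.856 per day.
Over the interval, μ = 1.856 × 2 = 3.712 (2 days).
P(N ≥ 2) = 1 − P(N ≤ 1) ≈ 0.8849.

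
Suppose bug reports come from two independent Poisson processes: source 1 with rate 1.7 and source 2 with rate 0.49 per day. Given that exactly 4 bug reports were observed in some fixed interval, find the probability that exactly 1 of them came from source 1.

0.0348

Given the total, each event is independently from source 1 with probability p = λ_1/(λ_1+λ_2) = 1.7/2.19 ≈ 0.7763.
So K ~ Binomial(4, 1.7/2.19): P(K = 1) = C(4,1) · (1.7/2.19)^1 · (0.49/2.19)^3 ≈ 0.0348.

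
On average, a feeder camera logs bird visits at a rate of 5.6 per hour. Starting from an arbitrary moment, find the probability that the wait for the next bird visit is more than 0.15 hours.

The wait for the next event is exponential with rate λ = 5.6 per hour.
P(T > 0.15) = e^(−λt) = e^(−5.6 × 0.15) = e^(−0.84) ≈ 0.4317.

0.4317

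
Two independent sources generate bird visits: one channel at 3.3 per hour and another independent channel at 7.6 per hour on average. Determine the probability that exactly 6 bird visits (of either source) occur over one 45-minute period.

Independent Poisson processes superpose: combined rate λ = 3.3 + 7.6 = 10.9 per hour.
Over the interval, μ = 10.9 × 0.75 = 8.175 (a 45-minute period = 0.75 hours).
P(N = 6) = e^(−8.175) · 8.175^6/6! ≈ 0.1167.

0.1167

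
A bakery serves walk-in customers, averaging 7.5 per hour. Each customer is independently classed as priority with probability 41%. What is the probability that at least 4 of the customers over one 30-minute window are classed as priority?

0.0704

Thinning: the customers that are classed as priority themselves form a Poisson process with rate 0.41 × 7.5 = 3.075 per hour.
Over the interval, μ = 3.075 × 0.5 = 1.5375 (a 30-minute window = 0.5 hours).
P(N ≥ 4) = 1 − P(N ≤ 3) ≈ 0.0704.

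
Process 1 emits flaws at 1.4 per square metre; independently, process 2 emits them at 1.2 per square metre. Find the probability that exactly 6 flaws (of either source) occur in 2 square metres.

Independent Poisson processes superpose: combined rate λ = 1.4 + 1.2 = 2.6 per square metre.
Over the interval, μ = 2.6 × 2 = 5.2 (2 square metres).
P(N = 6) = e^(−5.2) · 5.2^6/6! ≈ 0.1515.

0.1515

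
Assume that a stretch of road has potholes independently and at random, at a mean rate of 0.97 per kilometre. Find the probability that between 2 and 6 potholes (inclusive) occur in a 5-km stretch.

0.7380

Over the interval, μ = 0.97 × 5 = 4.85 (a 5-km stretch = 5 kilometres).
P(2 ≤ N ≤ 6) = Σ_{j=2}^{6} e^(−4.85) · 4.85^j/j! ≈ 0.7380.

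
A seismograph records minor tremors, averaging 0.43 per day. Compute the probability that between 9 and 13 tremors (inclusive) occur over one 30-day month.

0.4796

Over the interval, μ = 0.43 × 30 = 12.9 (a 30-day month = 30 days).
P(9 ≤ N ≤ 13) = Σ_{j=9}^{13} e^(−12.9) · 12.9^j/j! ≈ 0.4796.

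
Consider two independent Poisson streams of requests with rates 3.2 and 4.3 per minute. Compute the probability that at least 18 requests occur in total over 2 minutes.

0.2511

Independent Poisson processes superpose: combined rate λ = 3.2 + 4.3 = 7.5 per minute.
Over the interval, μ = 7.5 × 2 = 15 (2 minutes).
P(N ≥ 18) = 1 − P(N ≤ 17) ≈ 0.2511.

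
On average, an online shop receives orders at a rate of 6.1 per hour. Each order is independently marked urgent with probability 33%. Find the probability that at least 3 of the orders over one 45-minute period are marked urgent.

0.1936

Thinning: the orders that are marked urgent themselves form a Poisson process with rate 0.33 × 6.1 = 2.013 per hour.
Over the interval, μ = 2.013 × 0.75 = 1.50975 (a 45-minute period = 0.75 hours).
P(N ≥ 3) = 1 − P(N ≤ 2) ≈ 0.1936.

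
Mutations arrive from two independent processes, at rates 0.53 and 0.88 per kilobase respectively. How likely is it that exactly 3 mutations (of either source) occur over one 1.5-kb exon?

0.1902

Independent Poisson processes superpose: combined rate λ = 0.53 + 0.88 = 1.41 per kilobase.
Over the interval, μ = 1.41 × 1.5 = 2.115 (a 1.5-kb exon = 1.5 kilobases).
P(N = 3) = e^(−2.115) · 2.115^3/3! ≈ 0.1902.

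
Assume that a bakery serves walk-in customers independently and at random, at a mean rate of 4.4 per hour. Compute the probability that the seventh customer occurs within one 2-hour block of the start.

Over the interval, μ = 4.4 × 2 = 8.8 (a 2-hour block = 2 hours).
The seventh arrival falls in the interval iff at least 7 events occur there: P(S_7 ≤ t) = P(N ≥ 7) = 1 − P(N ≤ 6) ≈ 0.7744.

0.7744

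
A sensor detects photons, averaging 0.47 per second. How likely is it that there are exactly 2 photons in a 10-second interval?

0.1005

Over the interval, μ = 0.47 × 10 = 4.7 (a 10-second interval = 10 seconds).
P(N = 2) = e^(−μ) μ^2/2! = e^(−4.7) · 4.7^2/2 ≈ 0.1005.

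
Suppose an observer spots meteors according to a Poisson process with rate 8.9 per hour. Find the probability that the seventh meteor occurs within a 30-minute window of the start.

0.1626

Over the interval, μ = 8.9 × 0.5 = 4.45 (a 30-minute window = 0.5 hours).
The seventh arrival falls in the interval iff at least 7 events occur there: P(S_7 ≤ t) = P(N ≥ 7) = 1 − P(N ≤ 6) ≈ 0.1626.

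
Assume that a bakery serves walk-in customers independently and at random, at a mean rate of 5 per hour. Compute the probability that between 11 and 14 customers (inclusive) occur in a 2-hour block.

0.3335

Over the interval, μ = 5 × 2 = 10 (a 2-hour block = 2 hours).
P(11 ≤ N ≤ 14) = Σ_{j=11}^{14} e^(−10) · 10^j/j! ≈ 0.3335.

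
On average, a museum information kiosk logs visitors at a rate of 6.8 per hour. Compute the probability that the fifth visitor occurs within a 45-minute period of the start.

Over the interval, μ = 6.8 × 0.75 = 5.1 (a 45-minute period = 0.75 hours).
The fifth arrival falls in the interval iff at least 5 events occur there: P(S_5 ≤ t) = P(N ≥ 5) = 1 − P(N ≤ 4) ≈ 0.5769.

0.5769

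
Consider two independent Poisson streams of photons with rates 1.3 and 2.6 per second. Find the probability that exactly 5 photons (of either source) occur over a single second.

Independent Poisson processes superpose: combined rate λ = 1.3 + 2.6 = 3.9 per second.
So μ = 3.9.
P(N = 5) = e^(−3.9) · 3.9^5/5! ≈ 0.1522.

0.1522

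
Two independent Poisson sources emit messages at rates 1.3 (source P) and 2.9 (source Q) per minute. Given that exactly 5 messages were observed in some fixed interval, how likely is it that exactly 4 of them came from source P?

0.0317

Given the total, each event is independently from source P with probability p = λ_P/(λ_P+λ_Q) = 1.3/4.2 ≈ 0.3095.
So K ~ Binomial(5, 1.3/4.2): P(K = 4) = C(5,4) · (1.3/4.2)^4 · (2.9/4.2)^1 ≈ 0.0317.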